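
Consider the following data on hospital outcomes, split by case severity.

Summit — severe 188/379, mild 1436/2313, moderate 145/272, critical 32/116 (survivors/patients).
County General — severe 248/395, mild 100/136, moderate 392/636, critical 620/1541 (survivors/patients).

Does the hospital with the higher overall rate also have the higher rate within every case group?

No

Severe: Summit 188/379 = 49.6%, County General 248/395 = 62.8% → County General
Mild: Summit 1436/2313 = 62.1%, County General 100/136 = 73.5% → County General
Moderate: Summit 145/272 = 53.3%, County General 392/636 = 61.6% → County General
Critical: Summit 32/116 = 27.6%, County General 620/1541 = 40.2% → County General
Overall: Summit 1801/3080 = 58.5%, County General 1360/2708 = 50.2% → Summit
County General wins each case group but Summit wins overall — the comparison reverses. County General's patients skew toward critical, which has a lower base rate.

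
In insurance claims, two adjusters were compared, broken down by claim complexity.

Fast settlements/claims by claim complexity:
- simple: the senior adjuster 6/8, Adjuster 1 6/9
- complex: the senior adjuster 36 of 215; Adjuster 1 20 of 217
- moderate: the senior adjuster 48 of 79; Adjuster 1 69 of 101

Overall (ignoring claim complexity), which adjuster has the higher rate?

Simple: the senior adjuster 6/8 = 75.0%, Adjuster 1 6/9 = 66.7% → the senior adjuster
Complex: the senior adjuster 36/215 = 16.7%, Adjuster 1 20/217 = 9.2% → the senior adjuster
Moderate: the senior adjuster 48/79 = 60.8%, Adjuster 1 69/101 = 68.3% → Adjuster 1
Overall: the senior adjuster 90/302 = 29.8%, Adjuster 1 95/327 = 29.1% → the senior adjuster
(Neither sweeps every claim group, but the senior adjuster has the higher pooled rate.)

the senior adjuster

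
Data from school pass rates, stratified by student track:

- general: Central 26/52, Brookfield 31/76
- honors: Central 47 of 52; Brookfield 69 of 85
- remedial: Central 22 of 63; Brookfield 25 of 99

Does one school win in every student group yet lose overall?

General: Central 26/52 = 50.0%, Brookfield 31/76 = 40.8% → Central
Honors: Central 47/52 = 90.4%, Brookfield 69/85 = 81.2% → Central
Remedial: Central 22/63 = 34.9%, Brookfield 25/99 = 25.3% → Central
Overall: Central 95/167 = 56.9%, Brookfield 125/260 = 48.1% → Central
Central wins overall and in every student group — no reversal.

No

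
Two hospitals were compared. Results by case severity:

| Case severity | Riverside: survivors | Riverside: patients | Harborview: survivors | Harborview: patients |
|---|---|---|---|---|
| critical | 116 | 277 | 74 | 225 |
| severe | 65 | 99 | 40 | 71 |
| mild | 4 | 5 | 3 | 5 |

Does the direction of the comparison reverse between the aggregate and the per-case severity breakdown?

No

Critical: Riverside 116/277 = 41.9%, Harborview 74/225 = 32.9% → Riverside
Severe: Riverside 65/99 = 65.7%, Harborview 40/71 = 56.3% → Riverside
Mild: Riverside 4/5 = 80.0%, Harborview 3/5 = 60.0% → Riverside
Overall: Riverside 185/381 = 48.6%, Harborview 117/301 = 38.9% → Riverside
Riverside wins overall and in every case group — no reversal.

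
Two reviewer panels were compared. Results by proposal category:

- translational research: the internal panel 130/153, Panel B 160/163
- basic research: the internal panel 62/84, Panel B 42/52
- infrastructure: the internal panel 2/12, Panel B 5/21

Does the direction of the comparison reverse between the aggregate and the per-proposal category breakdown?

No

Translational research: the internal panel 130/153 = 85.0%, Panel B 160/163 = 98.2% → Panel B
Basic research: the internal panel 62/84 = 73.8%, Panel B 42/52 = 80.8% → Panel B
Infrastructure: the internal panel 2/12 = 16.7%, Panel B 5/21 = 23.8% → Panel B
Overall: the internal panel 194/249 = 77.9%, Panel B 207/236 = 87.7% → Panel B
Panel B wins overall and in every proposal group — no reversal.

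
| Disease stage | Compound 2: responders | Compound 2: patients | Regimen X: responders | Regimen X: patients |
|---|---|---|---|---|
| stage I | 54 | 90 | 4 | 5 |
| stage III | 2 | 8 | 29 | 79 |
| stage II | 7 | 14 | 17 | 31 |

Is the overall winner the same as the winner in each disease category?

No

Stage I: Compound 2 54/90 = 60.0%, Regimen X 4/5 = 80.0% → Regimen X
Stage III: Compound 2 2/8 = 25.0%, Regimen X 29/79 = 36.7% → Regimen X
Stage II: Compound 2 7/14 = 50.0%, Regimen X 17/31 = 54.8% → Regimen X
Overall: Compound 2 63/112 = 56.2%, Regimen X 50/115 = 43.5% → Compound 2
Regimen X wins each disease group but Compound 2 wins overall — the comparison reverses. Regimen X's patients skew toward stage III, which has a lower base rate.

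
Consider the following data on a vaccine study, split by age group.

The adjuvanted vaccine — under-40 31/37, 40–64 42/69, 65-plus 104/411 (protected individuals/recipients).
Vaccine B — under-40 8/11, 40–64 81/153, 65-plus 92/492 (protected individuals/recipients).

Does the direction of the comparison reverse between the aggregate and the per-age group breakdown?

Under-40: the adjuvanted vaccine 31/37 = 83.8%, Vaccine B 8/11 = 72.7% → the adjuvanted vaccine
40–64: the adjuvanted vaccine 42/69 = 60.9%, Vaccine B 81/153 = 52.9% → the adjuvanted vaccine
65-plus: the adjuvanted vaccine 104/411 = 25.3%, Vaccine B 92/492 = 18.7% → the adjuvanted vaccine
Overall: the adjuvanted vaccine 177/517 = 34.2%, Vaccine B 181/656 = 27.6% → the adjuvanted vaccine
The adjuvanted vaccine wins overall and in every age group — no reversal.

No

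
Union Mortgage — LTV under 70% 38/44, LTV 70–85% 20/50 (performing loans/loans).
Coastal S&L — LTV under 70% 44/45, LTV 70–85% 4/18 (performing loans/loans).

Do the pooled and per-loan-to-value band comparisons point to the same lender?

LTV under 70%: Union Mortgage 38/44 = 86.4%, Coastal S&L 44/45 = 97.8% → Coastal S&L
LTV 70–85%: Union Mortgage 20/50 = 40.0%, Coastal S&L 4/18 = 22.2% → Union Mortgage
Overall: Union Mortgage 58/94 = 61.7%, Coastal S&L 48/63 = 76.2% → Coastal S&L
Neither sweeps: Union Mortgage wins 1 of 2 groups, Coastal S&L wins 1. Coastal S&L wins overall but not every group — no Simpson reversal.

No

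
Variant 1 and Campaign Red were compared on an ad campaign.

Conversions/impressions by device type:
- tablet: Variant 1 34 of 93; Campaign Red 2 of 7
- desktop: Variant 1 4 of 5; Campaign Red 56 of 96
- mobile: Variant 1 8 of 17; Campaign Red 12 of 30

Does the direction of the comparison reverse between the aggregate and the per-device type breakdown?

Yes

Tablet: Variant 1 34/93 = 36.6%, Campaign Red 2/7 = 28.6% → Variant 1
Desktop: Variant 1 4/5 = 80.0%, Campaign Red 56/96 = 58.3% → Variant 1
Mobile: Variant 1 8/17 = 47.1%, Campaign Red 12/30 = 40.0% → Variant 1
Overall: Variant 1 46/115 = 40.0%, Campaign Red 70/133 = 52.6% → Campaign Red
Variant 1 wins each device group but Campaign Red wins overall — the comparison reverses. Variant 1's impressions skew toward tablet, which has a lower base rate.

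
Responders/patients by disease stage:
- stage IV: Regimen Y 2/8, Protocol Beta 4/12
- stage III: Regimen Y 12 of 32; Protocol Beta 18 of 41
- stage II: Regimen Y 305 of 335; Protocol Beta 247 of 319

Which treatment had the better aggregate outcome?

Regimen Y

Stage IV: Regimen Y 2/8 = 25.0%, Protocol Beta 4/12 = 33.3% → Protocol Beta
Stage III: Regimen Y 12/32 = 37.5%, Protocol Beta 18/41 = 43.9% → Protocol Beta
Stage II: Regimen Y 305/335 = 91.0%, Protocol Beta 247/319 = 77.4% → Regimen Y
Overall: Regimen Y 319/375 = 85.1%, Protocol Beta 269/372 = 72.3% → Regimen Y
(Neither sweeps every disease group, but Regimen Y has the higher pooled rate.)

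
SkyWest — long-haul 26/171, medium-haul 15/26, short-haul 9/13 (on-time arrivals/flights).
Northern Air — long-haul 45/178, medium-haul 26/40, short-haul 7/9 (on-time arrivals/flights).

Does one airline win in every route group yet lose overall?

Long-haul: SkyWest 26/171 = 15.2%, Northern Air 45/178 = 25.3% → Northern Air
Medium-haul: SkyWest 15/26 = 57.7%, Northern Air 26/40 = 65.0% → Northern Air
Short-haul: SkyWest 9/13 = 69.2%, Northern Air 7/9 = 77.8% → Northern Air
Overall: SkyWest 50/210 = 23.8%, Northern Air 78/227 = 34.4% → Northern Air
Northern Air wins overall and in every route group — no reversal.

No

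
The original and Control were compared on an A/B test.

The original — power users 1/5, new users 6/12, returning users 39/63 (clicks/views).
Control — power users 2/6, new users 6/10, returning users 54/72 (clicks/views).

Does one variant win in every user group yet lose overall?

Power users: the original 1/5 = 20.0%, Control 2/6 = 33.3% → Control
New users: the original 6/12 = 50.0%, Control 6/10 = 60.0% → Control
Returning users: the original 39/63 = 61.9%, Control 54/72 = 75.0% → Control
Overall: the original 46/80 = 57.5%, Control 62/88 = 70.5% → Control
Control wins overall and in every user group — no reversal.

No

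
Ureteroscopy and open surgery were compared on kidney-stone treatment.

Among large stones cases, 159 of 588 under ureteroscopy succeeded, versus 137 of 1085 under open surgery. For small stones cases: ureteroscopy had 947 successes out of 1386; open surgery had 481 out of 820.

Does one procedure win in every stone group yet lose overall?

No

Large stones: ureteroscopy 159/588 = 27.0%, open surgery 137/1085 = 12.6% → ureteroscopy
Small stones: ureteroscopy 947/1386 = 68.3%, open surgery 481/820 = 58.7% → ureteroscopy
Overall: ureteroscopy 1106/1974 = 56.0%, open surgery 618/1905 = 32.4% → ureteroscopy
Ureteroscopy wins overall and in every stone group — no reversal.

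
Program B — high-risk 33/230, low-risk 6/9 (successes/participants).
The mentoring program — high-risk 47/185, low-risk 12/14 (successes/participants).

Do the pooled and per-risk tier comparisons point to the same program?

High-risk: Program B 33/230 = 14.3%, the mentoring program 47/185 = 25.4% → the mentoring program
Low-risk: Program B 6/9 = 66.7%, the mentoring program 12/14 = 85.7% → the mentoring program
Overall: Program B 39/239 = 16.3%, the mentoring program 59/199 = 29.6% → the mentoring program
The mentoring program wins overall and in every risk group — no reversal.

Yes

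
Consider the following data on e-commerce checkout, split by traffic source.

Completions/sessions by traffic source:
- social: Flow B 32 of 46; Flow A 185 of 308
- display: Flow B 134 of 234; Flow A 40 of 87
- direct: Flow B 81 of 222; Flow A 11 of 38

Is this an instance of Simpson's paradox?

Yes

Social: Flow B 32/46 = 69.6%, Flow A 185/308 = 60.1% → Flow B
Display: Flow B 134/234 = 57.3%, Flow A 40/87 = 46.0% → Flow B
Direct: Flow B 81/222 = 36.5%, Flow A 11/38 = 28.9% → Flow B
Overall: Flow B 247/502 = 49.2%, Flow A 236/433 = 54.5% → Flow A
Flow B wins each traffic group but Flow A wins overall — the comparison reverses. Flow B's sessions skew toward direct, which has a lower base rate.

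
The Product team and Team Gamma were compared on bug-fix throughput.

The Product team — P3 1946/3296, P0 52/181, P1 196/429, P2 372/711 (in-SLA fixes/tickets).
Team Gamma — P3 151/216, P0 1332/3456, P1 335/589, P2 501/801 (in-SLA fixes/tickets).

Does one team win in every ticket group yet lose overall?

Yes

P3: the Product team 1946/3296 = 59.0%, Team Gamma 151/216 = 69.9% → Team Gamma
P0: the Product team 52/181 = 28.7%, Team Gamma 1332/3456 = 38.5% → Team Gamma
P1: the Product team 196/429 = 45.7%, Team Gamma 335/589 = 56.9% → Team Gamma
P2: the Product team 372/711 = 52.3%, Team Gamma 501/801 = 62.5% → Team Gamma
Overall: the Product team 2566/4617 = 55.6%, Team Gamma 2319/5062 = 45.8% → the Product team
Team Gamma wins each ticket group but the Product team wins overall — the comparison reverses. Team Gamma's tickets skew toward P0, which has a lower base rate.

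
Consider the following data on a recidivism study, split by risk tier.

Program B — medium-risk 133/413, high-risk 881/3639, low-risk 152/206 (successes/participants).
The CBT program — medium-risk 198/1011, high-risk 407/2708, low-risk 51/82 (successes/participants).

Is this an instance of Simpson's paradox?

Medium-risk: Program B 133/413 = 32.2%, the CBT program 198/1011 = 19.6% → Program B
High-risk: Program B 881/3639 = 24.2%, the CBT program 407/2708 = 15.0% → Program B
Low-risk: Program B 152/206 = 73.8%, the CBT program 51/82 = 62.2% → Program B
Overall: Program B 1166/4258 = 27.4%, the CBT program 656/3801 = 17.3% → Program B
Program B wins overall and in every risk group — no reversal.

No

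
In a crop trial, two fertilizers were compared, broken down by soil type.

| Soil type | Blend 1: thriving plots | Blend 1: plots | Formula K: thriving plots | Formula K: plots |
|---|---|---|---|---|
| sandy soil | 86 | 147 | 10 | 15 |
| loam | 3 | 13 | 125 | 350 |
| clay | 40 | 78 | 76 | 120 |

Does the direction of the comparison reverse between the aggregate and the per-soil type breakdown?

Yes

Sandy soil: Blend 1 86/147 = 58.5%, Formula K 10/15 = 66.7% → Formula K
Loam: Blend 1 3/13 = 23.1%, Formula K 125/350 = 35.7% → Formula K
Clay: Blend 1 40/78 = 51.3%, Formula K 76/120 = 63.3% → Formula K
Overall: Blend 1 129/238 = 54.2%, Formula K 211/485 = 43.5% → Blend 1
Formula K wins each soil group but Blend 1 wins overall — the comparison reverses. Formula K's plots skew toward loam, which has a lower base rate.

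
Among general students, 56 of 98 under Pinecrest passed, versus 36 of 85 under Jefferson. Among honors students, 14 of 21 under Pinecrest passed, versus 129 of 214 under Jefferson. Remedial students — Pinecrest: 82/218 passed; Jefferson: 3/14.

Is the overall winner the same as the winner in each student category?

No

General: Pinecrest 56/98 = 57.1%, Jefferson 36/85 = 42.4% → Pinecrest
Honors: Pinecrest 14/21 = 66.7%, Jefferson 129/214 = 60.3% → Pinecrest
Remedial: Pinecrest 82/218 = 37.6%, Jefferson 3/14 = 21.4% → Pinecrest
Overall: Pinecrest 152/337 = 45.1%, Jefferson 168/313 = 53.7% → Jefferson
Pinecrest wins each student group but Jefferson wins overall — the comparison reverses. Pinecrest's students skew toward remedial, which has a lower base rate.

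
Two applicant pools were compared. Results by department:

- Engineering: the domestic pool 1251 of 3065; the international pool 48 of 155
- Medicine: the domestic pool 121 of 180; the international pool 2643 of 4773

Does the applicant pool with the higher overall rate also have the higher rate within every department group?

No

Engineering: the domestic pool 1251/3065 = 40.8%, the international pool 48/155 = 31.0% → the domestic pool
Medicine: the domestic pool 121/180 = 67.2%, the international pool 2643/4773 = 55.4% → the domestic pool
Overall: the domestic pool 1372/3245 = 42.3%, the international pool 2691/4928 = 54.6% → the international pool
The domestic pool wins each department group but the international pool wins overall — the comparison reverses. The domestic pool's applicants skew toward Engineering, which has a lower base rate.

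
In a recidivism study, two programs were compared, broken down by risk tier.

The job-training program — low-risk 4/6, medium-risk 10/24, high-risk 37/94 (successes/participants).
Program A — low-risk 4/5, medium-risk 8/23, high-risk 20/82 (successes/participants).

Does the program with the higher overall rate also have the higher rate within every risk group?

Low-risk: the job-training program 4/6 = 66.7%, Program A 4/5 = 80.0% → Program A
Medium-risk: the job-training program 10/24 = 41.7%, Program A 8/23 = 34.8% → the job-training program
High-risk: the job-training program 37/94 = 39.4%, Program A 20/82 = 24.4% → the job-training program
Overall: the job-training program 51/124 = 41.1%, Program A 32/110 = 29.1% → the job-training program
Neither sweeps: the job-training program wins 2 of 3 groups, Program A wins 1. The job-training program wins overall but not every group — no Simpson reversal.

No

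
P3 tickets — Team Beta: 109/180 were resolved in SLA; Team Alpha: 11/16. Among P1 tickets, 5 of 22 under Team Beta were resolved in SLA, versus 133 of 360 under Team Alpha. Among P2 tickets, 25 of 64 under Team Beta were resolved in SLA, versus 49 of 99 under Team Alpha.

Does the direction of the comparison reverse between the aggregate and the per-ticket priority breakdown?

P3: Team Beta 109/180 = 60.6%, Team Alpha 11/16 = 68.8% → Team Alpha
P1: Team Beta 5/22 = 22.7%, Team Alpha 133/360 = 36.9% → Team Alpha
P2: Team Beta 25/64 = 39.1%, Team Alpha 49/99 = 49.5% → Team Alpha
Overall: Team Beta 139/266 = 52.3%, Team Alpha 193/475 = 40.6% → Team Beta
Team Alpha wins each ticket group but Team Beta wins overall — the comparison reverses. Team Alpha's tickets skew toward P1, which has a lower base rate.

Yes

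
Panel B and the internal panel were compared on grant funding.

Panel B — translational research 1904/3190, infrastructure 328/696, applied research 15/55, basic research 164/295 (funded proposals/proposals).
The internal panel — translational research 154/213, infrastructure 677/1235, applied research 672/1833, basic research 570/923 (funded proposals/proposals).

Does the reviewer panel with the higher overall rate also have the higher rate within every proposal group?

Translational research: Panel B 1904/3190 = 59.7%, the internal panel 154/213 = 72.3% → the internal panel
Infrastructure: Panel B 328/696 = 47.1%, the internal panel 677/1235 = 54.8% → the internal panel
Applied research: Panel B 15/55 = 27.3%, the internal panel 672/1833 = 36.7% → the internal panel
Basic research: Panel B 164/295 = 55.6%, the internal panel 570/923 = 61.8% → the internal panel
Overall: Panel B 2411/4236 = 56.9%, the internal panel 2073/4204 = 49.3% → Panel B
The internal panel wins each proposal group but Panel B wins overall — the comparison reverses. The internal panel's proposals skew toward applied research, which has a lower base rate.

No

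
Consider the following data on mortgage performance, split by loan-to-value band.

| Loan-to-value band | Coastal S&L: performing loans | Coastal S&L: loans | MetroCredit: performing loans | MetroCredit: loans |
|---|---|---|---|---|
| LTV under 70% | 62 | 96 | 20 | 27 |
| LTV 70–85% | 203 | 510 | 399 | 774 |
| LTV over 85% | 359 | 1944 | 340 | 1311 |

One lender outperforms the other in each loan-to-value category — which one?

MetroCredit

LTV under 70%: Coastal S&L 62/96 = 64.6%, MetroCredit 20/27 = 74.1% → MetroCredit
LTV 70–85%: Coastal S&L 203/510 = 39.8%, MetroCredit 399/774 = 51.6% → MetroCredit
LTV over 85%: Coastal S&L 359/1944 = 18.5%, MetroCredit 340/1311 = 25.9% → MetroCredit
MetroCredit has the higher rate in all 3 groups.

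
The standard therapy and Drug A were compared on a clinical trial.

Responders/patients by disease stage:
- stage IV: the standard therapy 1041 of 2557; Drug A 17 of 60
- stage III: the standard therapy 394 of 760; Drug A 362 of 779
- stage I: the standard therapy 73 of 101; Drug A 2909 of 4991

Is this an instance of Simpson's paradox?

Yes

Stage IV: the standard therapy 1041/2557 = 40.7%, Drug A 17/60 = 28.3% → the standard therapy
Stage III: the standard therapy 394/760 = 51.8%, Drug A 362/779 = 46.5% → the standard therapy
Stage I: the standard therapy 73/101 = 72.3%, Drug A 2909/4991 = 58.3% → the standard therapy
Overall: the standard therapy 1508/3418 = 44.1%, Drug A 3288/5830 = 56.4% → Drug A
The standard therapy wins each disease group but Drug A wins overall — the comparison reverses. The standard therapy's patients skew toward stage IV, which has a lower base rate.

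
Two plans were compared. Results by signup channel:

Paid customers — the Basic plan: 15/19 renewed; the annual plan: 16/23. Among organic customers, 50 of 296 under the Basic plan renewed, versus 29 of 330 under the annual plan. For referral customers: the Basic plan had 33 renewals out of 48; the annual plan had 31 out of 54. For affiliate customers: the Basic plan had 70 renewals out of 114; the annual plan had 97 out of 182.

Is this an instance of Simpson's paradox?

No

Paid: the Basic plan 15/19 = 78.9%, the annual plan 16/23 = 69.6% → the Basic plan
Organic: the Basic plan 50/296 = 16.9%, the annual plan 29/330 = 8.8% → the Basic plan
Referral: the Basic plan 33/48 = 68.8%, the annual plan 31/54 = 57.4% → the Basic plan
Affiliate: the Basic plan 70/114 = 61.4%, the annual plan 97/182 = 53.3% → the Basic plan
Overall: the Basic plan 168/477 = 35.2%, the annual plan 173/589 = 29.4% → the Basic plan
The Basic plan wins overall and in every signup group — no reversal.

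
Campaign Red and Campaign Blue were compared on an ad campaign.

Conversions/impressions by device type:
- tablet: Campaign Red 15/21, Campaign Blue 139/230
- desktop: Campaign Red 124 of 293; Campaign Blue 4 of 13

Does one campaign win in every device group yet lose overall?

Tablet: Campaign Red 15/21 = 71.4%, Campaign Blue 139/230 = 60.4% → Campaign Red
Desktop: Campaign Red 124/293 = 42.3%, Campaign Blue 4/13 = 30.8% → Campaign Red
Overall: Campaign Red 139/314 = 44.3%, Campaign Blue 143/243 = 58.8% → Campaign Blue
Campaign Red wins each device group but Campaign Blue wins overall — the comparison reverses. Campaign Red's impressions skew toward desktop, which has a lower base rate.

Yes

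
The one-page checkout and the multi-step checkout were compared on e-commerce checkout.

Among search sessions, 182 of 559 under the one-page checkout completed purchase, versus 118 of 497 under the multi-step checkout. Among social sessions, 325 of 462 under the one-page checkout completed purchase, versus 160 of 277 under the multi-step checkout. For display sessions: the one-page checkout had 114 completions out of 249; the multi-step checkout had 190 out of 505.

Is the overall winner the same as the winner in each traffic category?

Search: the one-page checkout 182/559 = 32.6%, the multi-step checkout 118/497 = 23.7% → the one-page checkout
Social: the one-page checkout 325/462 = 70.3%, the multi-step checkout 160/277 = 57.8% → the one-page checkout
Display: the one-page checkout 114/249 = 45.8%, the multi-step checkout 190/505 = 37.6% → the one-page checkout
Overall: the one-page checkout 621/1270 = 48.9%, the multi-step checkout 468/1279 = 36.6% → the one-page checkout
The one-page checkout wins overall and in every traffic group — no reversal.

Yes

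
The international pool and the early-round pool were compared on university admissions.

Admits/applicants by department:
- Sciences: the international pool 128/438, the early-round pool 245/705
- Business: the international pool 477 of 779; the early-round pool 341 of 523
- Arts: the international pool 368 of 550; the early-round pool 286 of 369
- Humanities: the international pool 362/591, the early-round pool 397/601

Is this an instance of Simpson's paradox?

Sciences: the international pool 128/438 = 29.2%, the early-round pool 245/705 = 34.8% → the early-round pool
Business: the international pool 477/779 = 61.2%, the early-round pool 341/523 = 65.2% → the early-round pool
Arts: the international pool 368/550 = 66.9%, the early-round pool 286/369 = 77.5% → the early-round pool
Humanities: the international pool 362/591 = 61.3%, the early-round pool 397/601 = 66.1% → the early-round pool
Overall: the international pool 1335/2358 = 56.6%, the early-round pool 1269/2198 = 57.7% → the early-round pool
The early-round pool wins overall and in every department group — no reversal.

No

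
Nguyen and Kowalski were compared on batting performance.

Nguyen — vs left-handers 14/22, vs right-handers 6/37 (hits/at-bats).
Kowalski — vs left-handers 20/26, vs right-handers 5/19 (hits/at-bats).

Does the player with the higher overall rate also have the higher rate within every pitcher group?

Vs left-handers: Nguyen 14/22 = 63.6%, Kowalski 20/26 = 76.9% → Kowalski
Vs right-handers: Nguyen 6/37 = 16.2%, Kowalski 5/19 = 26.3% → Kowalski
Overall: Nguyen 20/59 = 33.9%, Kowalski 25/45 = 55.6% → Kowalski
Kowalski wins overall and in every pitcher group — no reversal.

Yes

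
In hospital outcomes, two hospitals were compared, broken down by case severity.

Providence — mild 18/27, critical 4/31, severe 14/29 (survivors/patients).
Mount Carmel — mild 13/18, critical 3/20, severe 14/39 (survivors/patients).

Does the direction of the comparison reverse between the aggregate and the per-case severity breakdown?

Mild: Providence 18/27 = 66.7%, Mount Carmel 13/18 = 72.2% → Mount Carmel
Critical: Providence 4/31 = 12.9%, Mount Carmel 3/20 = 15.0% → Mount Carmel
Severe: Providence 14/29 = 48.3%, Mount Carmel 14/39 = 35.9% → Providence
Overall: Providence 36/87 = 41.4%, Mount Carmel 30/77 = 39.0% → Providence
Neither sweeps: Providence wins 1 of 3 groups, Mount Carmel wins 2. Providence wins overall but not every group — no Simpson reversal.

No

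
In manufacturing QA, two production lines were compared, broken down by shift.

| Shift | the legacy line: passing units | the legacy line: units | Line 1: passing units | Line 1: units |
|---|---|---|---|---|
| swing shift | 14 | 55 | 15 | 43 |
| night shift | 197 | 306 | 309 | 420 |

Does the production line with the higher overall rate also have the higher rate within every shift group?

Yes

Swing shift: the legacy line 14/55 = 25.5%, Line 1 15/43 = 34.9% → Line 1
Night shift: the legacy line 197/306 = 64.4%, Line 1 309/420 = 73.6% → Line 1
Overall: the legacy line 211/361 = 58.4%, Line 1 324/463 = 70.0% → Line 1
Line 1 wins overall and in every shift group — no reversal.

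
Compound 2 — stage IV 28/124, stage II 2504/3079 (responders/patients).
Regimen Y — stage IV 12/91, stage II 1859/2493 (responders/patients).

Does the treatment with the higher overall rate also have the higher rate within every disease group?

Stage IV: Compound 2 28/124 = 22.6%, Regimen Y 12/91 = 13.2% → Compound 2
Stage II: Compound 2 2504/3079 = 81.3%, Regimen Y 1859/2493 = 74.6% → Compound 2
Overall: Compound 2 2532/3203 = 79.1%, Regimen Y 1871/2584 = 72.4% → Compound 2
Compound 2 wins overall and in every disease group — no reversal.

Yes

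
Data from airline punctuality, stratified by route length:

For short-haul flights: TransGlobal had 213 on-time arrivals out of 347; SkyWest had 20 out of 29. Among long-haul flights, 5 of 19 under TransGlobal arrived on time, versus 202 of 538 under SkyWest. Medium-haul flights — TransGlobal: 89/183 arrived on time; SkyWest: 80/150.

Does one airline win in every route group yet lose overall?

Yes

Short-haul: TransGlobal 213/347 = 61.4%, SkyWest 20/29 = 69.0% → SkyWest
Long-haul: TransGlobal 5/19 = 26.3%, SkyWest 202/538 = 37.5% → SkyWest
Medium-haul: TransGlobal 89/183 = 48.6%, SkyWest 80/150 = 53.3% → SkyWest
Overall: TransGlobal 307/549 = 55.9%, SkyWest 302/717 = 42.1% → TransGlobal
SkyWest wins each route group but TransGlobal wins overall — the comparison reverses. SkyWest's flights skew toward long-haul, which has a lower base rate.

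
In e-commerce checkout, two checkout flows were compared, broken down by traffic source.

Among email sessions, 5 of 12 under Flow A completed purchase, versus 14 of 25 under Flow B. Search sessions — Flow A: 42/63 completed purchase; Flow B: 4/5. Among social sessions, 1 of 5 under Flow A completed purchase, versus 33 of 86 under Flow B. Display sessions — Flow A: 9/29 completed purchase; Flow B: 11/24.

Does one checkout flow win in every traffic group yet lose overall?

Email: Flow A 5/12 = 41.7%, Flow B 14/25 = 56.0% → Flow B
Search: Flow A 42/63 = 66.7%, Flow B 4/5 = 80.0% → Flow B
Social: Flow A 1/5 = 20.0%, Flow B 33/86 = 38.4% → Flow B
Display: Flow A 9/29 = 31.0%, Flow B 11/24 = 45.8% → Flow B
Overall: Flow A 57/109 = 52.3%, Flow B 62/140 = 44.3% → Flow A
Flow B wins each traffic group but Flow A wins overall — the comparison reverses. Flow B's sessions skew toward social, which has a lower base rate.

Yes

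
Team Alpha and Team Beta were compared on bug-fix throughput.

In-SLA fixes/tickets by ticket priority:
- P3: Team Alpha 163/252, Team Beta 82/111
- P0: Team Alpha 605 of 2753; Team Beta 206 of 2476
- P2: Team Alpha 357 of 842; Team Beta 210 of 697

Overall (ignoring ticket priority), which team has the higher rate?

Team Alpha

P3: Team Alpha 163/252 = 64.7%, Team Beta 82/111 = 73.9% → Team Beta
P0: Team Alpha 605/2753 = 22.0%, Team Beta 206/2476 = 8.3% → Team Alpha
P2: Team Alpha 357/842 = 42.4%, Team Beta 210/697 = 30.1% → Team Alpha
Overall: Team Alpha 1125/3847 = 29.2%, Team Beta 498/3284 = 15.2% → Team Alpha
(Neither sweeps every ticket group, but Team Alpha has the higher pooled rate.)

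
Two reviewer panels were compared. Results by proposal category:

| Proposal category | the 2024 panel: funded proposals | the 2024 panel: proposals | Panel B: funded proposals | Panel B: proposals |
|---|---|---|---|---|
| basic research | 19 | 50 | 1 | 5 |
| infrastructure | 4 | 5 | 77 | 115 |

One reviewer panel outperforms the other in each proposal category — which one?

Basic research: the 2024 panel 19/50 = 38.0%, Panel B 1/5 = 20.0% → the 2024 panel
Infrastructure: the 2024 panel 4/5 = 80.0%, Panel B 77/115 = 67.0% → the 2024 panel
The 2024 panel has the higher rate in both groups.

the 2024 panel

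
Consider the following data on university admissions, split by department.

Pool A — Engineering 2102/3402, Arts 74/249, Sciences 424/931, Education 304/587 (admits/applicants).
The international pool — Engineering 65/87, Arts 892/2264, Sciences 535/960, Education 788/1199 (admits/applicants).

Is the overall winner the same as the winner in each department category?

Engineering: Pool A 2102/3402 = 61.8%, the international pool 65/87 = 74.7% → the international pool
Arts: Pool A 74/249 = 29.7%, the international pool 892/2264 = 39.4% → the international pool
Sciences: Pool A 424/931 = 45.5%, the international pool 535/960 = 55.7% → the international pool
Education: Pool A 304/587 = 51.8%, the international pool 788/1199 = 65.7% → the international pool
Overall: Pool A 2904/5169 = 56.2%, the international pool 2280/4510 = 50.6% → Pool A
The international pool wins each department group but Pool A wins overall — the comparison reverses. The international pool's applicants skew toward Arts, which has a lower base rate.

No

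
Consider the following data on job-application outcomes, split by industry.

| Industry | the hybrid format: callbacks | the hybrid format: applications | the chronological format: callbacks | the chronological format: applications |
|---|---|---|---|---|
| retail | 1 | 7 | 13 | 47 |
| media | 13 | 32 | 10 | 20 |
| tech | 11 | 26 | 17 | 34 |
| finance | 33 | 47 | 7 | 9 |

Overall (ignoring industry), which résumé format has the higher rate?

the hybrid format

Retail: the hybrid format 1/7 = 14.3%, the chronological format 13/47 = 27.7% → the chronological format
Media: the hybrid format 13/32 = 40.6%, the chronological format 10/20 = 50.0% → the chronological format
Tech: the hybrid format 11/26 = 42.3%, the chronological format 17/34 = 50.0% → the chronological format
Finance: the hybrid format 33/47 = 70.2%, the chronological format 7/9 = 77.8% → the chronological format
Overall: the hybrid format 58/112 = 51.8%, the chronological format 47/110 = 42.7% → the hybrid format
(The chronological format wins every industry group but the hybrid format wins overall — the chronological format's applications skew toward the low-rate retail group.)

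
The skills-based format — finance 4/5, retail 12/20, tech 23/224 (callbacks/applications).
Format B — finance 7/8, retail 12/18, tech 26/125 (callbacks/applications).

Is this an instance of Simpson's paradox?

No

Finance: the skills-based format 4/5 = 80.0%, Format B 7/8 = 87.5% → Format B
Retail: the skills-based format 12/20 = 60.0%, Format B 12/18 = 66.7% → Format B
Tech: the skills-based format 23/224 = 10.3%, Format B 26/125 = 20.8% → Format B
Overall: the skills-based format 39/249 = 15.7%, Format B 45/151 = 29.8% → Format B
Format B wins overall and in every industry group — no reversal.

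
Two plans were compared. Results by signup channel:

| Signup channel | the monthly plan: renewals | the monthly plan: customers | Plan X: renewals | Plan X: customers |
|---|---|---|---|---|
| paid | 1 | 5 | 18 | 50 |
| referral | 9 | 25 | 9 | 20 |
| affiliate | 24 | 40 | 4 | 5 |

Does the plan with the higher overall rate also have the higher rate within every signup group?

Paid: the monthly plan 1/5 = 20.0%, Plan X 18/50 = 36.0% → Plan X
Referral: the monthly plan 9/25 = 36.0%, Plan X 9/20 = 45.0% → Plan X
Affiliate: the monthly plan 24/40 = 60.0%, Plan X 4/5 = 80.0% → Plan X
Overall: the monthly plan 34/70 = 48.6%, Plan X 31/75 = 41.3% → the monthly plan
Plan X wins each signup group but the monthly plan wins overall — the comparison reverses. Plan X's customers skew toward paid, which has a lower base rate.

No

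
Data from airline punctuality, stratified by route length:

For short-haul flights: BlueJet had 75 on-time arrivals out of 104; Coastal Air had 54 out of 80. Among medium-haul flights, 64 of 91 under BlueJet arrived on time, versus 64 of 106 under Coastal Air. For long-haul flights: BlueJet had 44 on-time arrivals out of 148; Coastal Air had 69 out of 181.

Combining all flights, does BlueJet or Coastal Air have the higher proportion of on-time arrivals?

BlueJet

Short-haul: BlueJet 75/104 = 72.1%, Coastal Air 54/80 = 67.5% → BlueJet
Medium-haul: BlueJet 64/91 = 70.3%, Coastal Air 64/106 = 60.4% → BlueJet
Long-haul: BlueJet 44/148 = 29.7%, Coastal Air 69/181 = 38.1% → Coastal Air
Overall: BlueJet 183/343 = 53.4%, Coastal Air 187/367 = 51.0% → BlueJet
(Neither sweeps every route group, but BlueJet has the higher pooled rate.)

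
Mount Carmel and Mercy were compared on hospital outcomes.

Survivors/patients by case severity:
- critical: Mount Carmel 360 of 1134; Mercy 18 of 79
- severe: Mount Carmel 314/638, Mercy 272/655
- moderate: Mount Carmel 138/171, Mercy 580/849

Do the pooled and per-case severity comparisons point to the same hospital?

Critical: Mount Carmel 360/1134 = 31.7%, Mercy 18/79 = 22.8% → Mount Carmel
Severe: Mount Carmel 314/638 = 49.2%, Mercy 272/655 = 41.5% → Mount Carmel
Moderate: Mount Carmel 138/171 = 80.7%, Mercy 580/849 = 68.3% → Mount Carmel
Overall: Mount Carmel 812/1943 = 41.8%, Mercy 870/1583 = 55.0% → Mercy
Mount Carmel wins each case group but Mercy wins overall — the comparison reverses. Mount Carmel's patients skew toward critical, which has a lower base rate.

No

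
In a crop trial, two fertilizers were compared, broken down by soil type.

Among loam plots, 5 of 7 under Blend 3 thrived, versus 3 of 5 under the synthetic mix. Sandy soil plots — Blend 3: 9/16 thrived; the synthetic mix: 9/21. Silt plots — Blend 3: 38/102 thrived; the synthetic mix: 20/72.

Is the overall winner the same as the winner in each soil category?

Yes

Loam: Blend 3 5/7 = 71.4%, the synthetic mix 3/5 = 60.0% → Blend 3
Sandy soil: Blend 3 9/16 = 56.2%, the synthetic mix 9/21 = 42.9% → Blend 3
Silt: Blend 3 38/102 = 37.3%, the synthetic mix 20/72 = 27.8% → Blend 3
Overall: Blend 3 52/125 = 41.6%, the synthetic mix 32/98 = 32.7% → Blend 3
Blend 3 wins overall and in every soil group — no reversal.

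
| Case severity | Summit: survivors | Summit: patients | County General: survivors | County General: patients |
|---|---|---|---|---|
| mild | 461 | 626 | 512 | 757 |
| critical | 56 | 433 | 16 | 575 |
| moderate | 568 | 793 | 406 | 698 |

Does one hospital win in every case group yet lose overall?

Mild: Summit 461/626 = 73.6%, County General 512/757 = 67.6% → Summit
Critical: Summit 56/433 = 12.9%, County General 16/575 = 2.8% → Summit
Moderate: Summit 568/793 = 71.6%, County General 406/698 = 58.2% → Summit
Overall: Summit 1085/1852 = 58.6%, County General 934/2030 = 46.0% → Summit
Summit wins overall and in every case group — no reversal.

No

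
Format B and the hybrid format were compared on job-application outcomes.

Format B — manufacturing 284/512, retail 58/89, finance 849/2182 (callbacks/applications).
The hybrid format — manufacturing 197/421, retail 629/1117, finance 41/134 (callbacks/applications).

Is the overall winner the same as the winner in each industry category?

Manufacturing: Format B 284/512 = 55.5%, the hybrid format 197/421 = 46.8% → Format B
Retail: Format B 58/89 = 65.2%, the hybrid format 629/1117 = 56.3% → Format B
Finance: Format B 849/2182 = 38.9%, the hybrid format 41/134 = 30.6% → Format B
Overall: Format B 1191/2783 = 42.8%, the hybrid format 867/1672 = 51.9% → the hybrid format
Format B wins each industry group but the hybrid format wins overall — the comparison reverses. Format B's applications skew toward finance, which has a lower base rate.

No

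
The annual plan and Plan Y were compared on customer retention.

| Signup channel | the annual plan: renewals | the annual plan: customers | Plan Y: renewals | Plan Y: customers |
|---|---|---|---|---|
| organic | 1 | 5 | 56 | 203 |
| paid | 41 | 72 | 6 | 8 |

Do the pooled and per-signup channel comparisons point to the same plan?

Organic: the annual plan 1/5 = 20.0%, Plan Y 56/203 = 27.6% → Plan Y
Paid: the annual plan 41/72 = 56.9%, Plan Y 6/8 = 75.0% → Plan Y
Overall: the annual plan 42/77 = 54.5%, Plan Y 62/211 = 29.4% → the annual plan
Plan Y wins each signup group but the annual plan wins overall — the comparison reverses. Plan Y's customers skew toward organic, which has a lower base rate.

No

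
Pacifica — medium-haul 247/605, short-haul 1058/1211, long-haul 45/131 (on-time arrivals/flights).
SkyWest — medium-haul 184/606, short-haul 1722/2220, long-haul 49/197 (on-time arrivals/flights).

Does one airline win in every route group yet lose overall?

Medium-haul: Pacifica 247/605 = 40.8%, SkyWest 184/606 = 30.4% → Pacifica
Short-haul: Pacifica 1058/1211 = 87.4%, SkyWest 1722/2220 = 77.6% → Pacifica
Long-haul: Pacifica 45/131 = 34.4%, SkyWest 49/197 = 24.9% → Pacifica
Overall: Pacifica 1350/1947 = 69.3%, SkyWest 1955/3023 = 64.7% → Pacifica
Pacifica wins overall and in every route group — no reversal.

No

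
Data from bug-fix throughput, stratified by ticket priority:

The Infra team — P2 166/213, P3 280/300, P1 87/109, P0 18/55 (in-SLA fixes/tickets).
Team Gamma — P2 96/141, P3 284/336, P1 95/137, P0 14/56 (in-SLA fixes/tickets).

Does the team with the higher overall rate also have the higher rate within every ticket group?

P2: the Infra team 166/213 = 77.9%, Team Gamma 96/141 = 68.1% → the Infra team
P3: the Infra team 280/300 = 93.3%, Team Gamma 284/336 = 84.5% → the Infra team
P1: the Infra team 87/109 = 79.8%, Team Gamma 95/137 = 69.3% → the Infra team
P0: the Infra team 18/55 = 32.7%, Team Gamma 14/56 = 25.0% → the Infra team
Overall: the Infra team 551/677 = 81.4%, Team Gamma 489/670 = 73.0% → the Infra team
The Infra team wins overall and in every ticket group — no reversal.

Yes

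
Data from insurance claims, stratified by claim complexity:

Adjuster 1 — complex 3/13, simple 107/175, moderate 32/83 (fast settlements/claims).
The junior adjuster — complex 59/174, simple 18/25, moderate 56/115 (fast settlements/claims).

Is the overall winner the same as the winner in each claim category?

Complex: Adjuster 1 3/13 = 23.1%, the junior adjuster 59/174 = 33.9% → the junior adjuster
Simple: Adjuster 1 107/175 = 61.1%, the junior adjuster 18/25 = 72.0% → the junior adjuster
Moderate: Adjuster 1 32/83 = 38.6%, the junior adjuster 56/115 = 48.7% → the junior adjuster
Overall: Adjuster 1 142/271 = 52.4%, the junior adjuster 133/314 = 42.4% → Adjuster 1
The junior adjuster wins each claim group but Adjuster 1 wins overall — the comparison reverses. The junior adjuster's claims skew toward complex, which has a lower base rate.

No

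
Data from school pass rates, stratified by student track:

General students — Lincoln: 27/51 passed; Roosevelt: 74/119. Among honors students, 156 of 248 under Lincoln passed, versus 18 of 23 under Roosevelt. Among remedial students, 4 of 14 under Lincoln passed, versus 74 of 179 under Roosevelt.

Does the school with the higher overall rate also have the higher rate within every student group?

No

General: Lincoln 27/51 = 52.9%, Roosevelt 74/119 = 62.2% → Roosevelt
Honors: Lincoln 156/248 = 62.9%, Roosevelt 18/23 = 78.3% → Roosevelt
Remedial: Lincoln 4/14 = 28.6%, Roosevelt 74/179 = 41.3% → Roosevelt
Overall: Lincoln 187/313 = 59.7%, Roosevelt 166/321 = 51.7% → Lincoln
Roosevelt wins each student group but Lincoln wins overall — the comparison reverses. Roosevelt's students skew toward remedial, which has a lower base rate.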